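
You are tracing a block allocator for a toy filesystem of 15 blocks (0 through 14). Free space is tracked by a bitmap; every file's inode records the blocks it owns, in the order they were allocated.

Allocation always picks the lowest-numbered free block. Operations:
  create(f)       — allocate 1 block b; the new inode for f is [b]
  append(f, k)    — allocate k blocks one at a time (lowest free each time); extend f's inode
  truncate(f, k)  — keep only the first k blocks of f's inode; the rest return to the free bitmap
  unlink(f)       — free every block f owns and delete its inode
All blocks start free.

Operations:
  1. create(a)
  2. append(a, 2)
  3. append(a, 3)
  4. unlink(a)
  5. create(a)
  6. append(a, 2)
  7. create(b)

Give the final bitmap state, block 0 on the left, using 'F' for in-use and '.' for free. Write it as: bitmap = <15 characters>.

after create(a) → a:[0]  free=[F..............]
after append(a, 2) → a:[0, 1, 2]  free=[FFF............]
after append(a, 3) → a:[0, 1, 2, 3, 4, 5]  free=[FFFFFF.........]
after unlink(a) →   free=[...............]
after create(a) → a:[0]  free=[F..............]
after append(a, 2) → a:[0, 1, 2]  free=[FFF............]
after create(b) → a:[0, 1, 2], b:[3]  free=[FFFF...........]

bitmap = FFFF...........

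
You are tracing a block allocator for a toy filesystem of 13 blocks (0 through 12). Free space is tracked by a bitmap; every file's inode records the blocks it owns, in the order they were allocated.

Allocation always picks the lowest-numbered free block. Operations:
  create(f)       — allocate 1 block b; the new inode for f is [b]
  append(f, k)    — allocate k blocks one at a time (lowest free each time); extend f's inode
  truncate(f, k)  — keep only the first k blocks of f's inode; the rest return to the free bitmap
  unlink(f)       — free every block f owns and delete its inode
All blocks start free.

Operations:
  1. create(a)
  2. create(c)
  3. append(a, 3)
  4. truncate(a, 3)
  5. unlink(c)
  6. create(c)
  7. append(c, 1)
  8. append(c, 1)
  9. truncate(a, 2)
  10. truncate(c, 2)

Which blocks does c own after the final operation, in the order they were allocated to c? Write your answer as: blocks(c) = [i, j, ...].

blocks(c) = [1, 4]

  1. create(a)  ⇒  F............  {a→[0]}
  2. create(c)  ⇒  FF...........  {a→[0]; c→[1]}
  3. append(a, 3)  ⇒  FFFFF........  {a→[0, 2, 3, 4]; c→[1]}
  4. truncate(a, 3)  ⇒  FFFF.........  {a→[0, 2, 3]; c→[1]}
  5. unlink(c)  ⇒  F.FF.........  {a→[0, 2, 3]}
  6. create(c)  ⇒  FFFF.........  {a→[0, 2, 3]; c→[1]}
  7. append(c, 1)  ⇒  FFFFF........  {a→[0, 2, 3]; c→[1, 4]}
  8. append(c, 1)  ⇒  FFFFFF.......  {a→[0, 2, 3]; c→[1, 4, 5]}
  9. truncate(a, 2)  ⇒  FFF.FF.......  {a→[0, 2]; c→[1, 4, 5]}
  10. truncate(c, 2)  ⇒  FFF.F........  {a→[0, 2]; c→[1, 4]}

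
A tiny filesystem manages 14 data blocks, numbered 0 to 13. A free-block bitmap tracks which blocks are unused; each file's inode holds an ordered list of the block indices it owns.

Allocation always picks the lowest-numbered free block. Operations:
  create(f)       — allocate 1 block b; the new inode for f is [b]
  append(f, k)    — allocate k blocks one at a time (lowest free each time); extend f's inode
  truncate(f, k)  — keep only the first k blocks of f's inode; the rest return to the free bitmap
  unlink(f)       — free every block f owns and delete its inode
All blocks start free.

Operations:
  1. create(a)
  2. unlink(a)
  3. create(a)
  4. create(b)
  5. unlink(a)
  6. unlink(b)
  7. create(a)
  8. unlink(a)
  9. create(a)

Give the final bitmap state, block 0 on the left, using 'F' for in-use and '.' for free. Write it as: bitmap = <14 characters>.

after create(a) → a:[0]  free=[F.............]
after unlink(a) →   free=[..............]
after create(a) → a:[0]  free=[F.............]
after create(b) → a:[0], b:[1]  free=[FF............]
after unlink(a) → b:[1]  free=[.F............]
after unlink(b) →   free=[..............]
after create(a) → a:[0]  free=[F.............]
after unlink(a) →   free=[..............]
after create(a) → a:[0]  free=[F.............]

bitmap = F.............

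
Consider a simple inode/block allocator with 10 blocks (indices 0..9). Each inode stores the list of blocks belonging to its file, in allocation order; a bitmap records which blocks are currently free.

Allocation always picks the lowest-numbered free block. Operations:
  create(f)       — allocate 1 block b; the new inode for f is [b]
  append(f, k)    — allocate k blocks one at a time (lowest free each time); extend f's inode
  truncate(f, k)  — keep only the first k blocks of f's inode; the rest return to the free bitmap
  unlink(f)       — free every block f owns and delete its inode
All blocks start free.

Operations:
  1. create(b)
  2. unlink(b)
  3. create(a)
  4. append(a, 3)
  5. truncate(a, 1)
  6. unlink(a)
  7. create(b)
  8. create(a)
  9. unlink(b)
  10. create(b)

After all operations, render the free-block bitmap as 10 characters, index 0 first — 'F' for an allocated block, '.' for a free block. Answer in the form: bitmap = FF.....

bitmap = FF........

create(b): bitmap=F......... | b=[0]
unlink(b): bitmap=.......... | 
create(a): bitmap=F......... | a=[0]
append(a, 3): bitmap=FFFF...... | a=[0, 1, 2, 3]
truncate(a, 1): bitmap=F......... | a=[0]
unlink(a): bitmap=.......... | 
create(b): bitmap=F......... | b=[0]
create(a): bitmap=FF........ | a=[1] b=[0]
unlink(b): bitmap=.F........ | a=[1]
create(b): bitmap=FF........ | a=[1] b=[0]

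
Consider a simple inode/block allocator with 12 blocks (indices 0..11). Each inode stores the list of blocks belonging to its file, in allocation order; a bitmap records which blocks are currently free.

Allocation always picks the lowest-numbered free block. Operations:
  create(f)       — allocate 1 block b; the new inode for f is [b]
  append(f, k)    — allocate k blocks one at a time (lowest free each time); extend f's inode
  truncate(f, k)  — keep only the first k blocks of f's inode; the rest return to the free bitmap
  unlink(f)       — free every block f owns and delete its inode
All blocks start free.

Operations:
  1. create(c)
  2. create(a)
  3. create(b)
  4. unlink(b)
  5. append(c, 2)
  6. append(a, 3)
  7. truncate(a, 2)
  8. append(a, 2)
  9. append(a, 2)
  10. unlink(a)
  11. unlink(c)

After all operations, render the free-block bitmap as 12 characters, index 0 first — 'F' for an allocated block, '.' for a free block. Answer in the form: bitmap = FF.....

bitmap = ............

  1. create(c)  ⇒  F...........  {c→[0]}
  2. create(a)  ⇒  FF..........  {a→[1]; c→[0]}
  3. create(b)  ⇒  FFF.........  {a→[1]; b→[2]; c→[0]}
  4. unlink(b)  ⇒  FF..........  {a→[1]; c→[0]}
  5. append(c, 2)  ⇒  FFFF........  {a→[1]; c→[0, 2, 3]}
  6. append(a, 3)  ⇒  FFFFFFF.....  {a→[1, 4, 5, 6]; c→[0, 2, 3]}
  7. truncate(a, 2)  ⇒  FFFFF.......  {a→[1, 4]; c→[0, 2, 3]}
  8. append(a, 2)  ⇒  FFFFFFF.....  {a→[1, 4, 5, 6]; c→[0, 2, 3]}
  9. append(a, 2)  ⇒  FFFFFFFFF...  {a→[1, 4, 5, 6, 7, 8]; c→[0, 2, 3]}
  10. unlink(a)  ⇒  F.FF........  {c→[0, 2, 3]}
  11. unlink(c)  ⇒  ............  {}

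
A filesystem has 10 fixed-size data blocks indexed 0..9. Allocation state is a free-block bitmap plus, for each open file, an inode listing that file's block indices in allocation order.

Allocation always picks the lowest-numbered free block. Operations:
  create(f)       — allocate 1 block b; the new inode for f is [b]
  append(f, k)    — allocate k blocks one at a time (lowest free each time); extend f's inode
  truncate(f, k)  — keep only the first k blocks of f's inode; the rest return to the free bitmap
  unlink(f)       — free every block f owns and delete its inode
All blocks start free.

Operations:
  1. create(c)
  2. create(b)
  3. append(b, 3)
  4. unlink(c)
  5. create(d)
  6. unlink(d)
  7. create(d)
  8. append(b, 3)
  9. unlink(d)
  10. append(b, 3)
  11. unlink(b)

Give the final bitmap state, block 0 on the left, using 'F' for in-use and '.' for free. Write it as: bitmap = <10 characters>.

bitmap = ..........

create(c): bitmap=F......... | c=[0]
create(b): bitmap=FF........ | b=[1] c=[0]
append(b, 3): bitmap=FFFFF..... | b=[1, 2, 3, 4] c=[0]
unlink(c): bitmap=.FFFF..... | b=[1, 2, 3, 4]
create(d): bitmap=FFFFF..... | b=[1, 2, 3, 4] d=[0]
unlink(d): bitmap=.FFFF..... | b=[1, 2, 3, 4]
create(d): bitmap=FFFFF..... | b=[1, 2, 3, 4] d=[0]
append(b, 3): bitmap=FFFFFFFF.. | b=[1, 2, 3, 4, 5, 6, 7] d=[0]
unlink(d): bitmap=.FFFFFFF.. | b=[1, 2, 3, 4, 5, 6, 7]
append(b, 3): bitmap=FFFFFFFFFF | b=[1, 2, 3, 4, 5, 6, 7, 0, 8, 9]
unlink(b): bitmap=.......... | 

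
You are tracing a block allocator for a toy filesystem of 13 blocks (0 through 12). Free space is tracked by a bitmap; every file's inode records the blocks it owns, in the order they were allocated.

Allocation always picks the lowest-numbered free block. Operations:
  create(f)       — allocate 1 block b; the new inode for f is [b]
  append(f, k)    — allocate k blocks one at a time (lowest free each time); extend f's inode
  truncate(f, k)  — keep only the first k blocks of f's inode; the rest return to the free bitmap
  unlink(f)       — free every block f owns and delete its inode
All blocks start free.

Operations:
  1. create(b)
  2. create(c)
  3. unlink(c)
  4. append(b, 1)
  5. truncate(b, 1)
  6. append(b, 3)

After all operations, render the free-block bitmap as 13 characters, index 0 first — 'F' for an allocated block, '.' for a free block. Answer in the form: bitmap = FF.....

bitmap = FFFF.........

[1] create(b) — b=0 (map F............)
[2] create(c) — b=0 c=1 (map FF...........)
[3] unlink(c) — b=0 (map F............)
[4] append(b, 1) — b=0,1 (map FF...........)
[5] truncate(b, 1) — b=0 (map F............)
[6] append(b, 3) — b=0,1,2,3 (map FFFF.........)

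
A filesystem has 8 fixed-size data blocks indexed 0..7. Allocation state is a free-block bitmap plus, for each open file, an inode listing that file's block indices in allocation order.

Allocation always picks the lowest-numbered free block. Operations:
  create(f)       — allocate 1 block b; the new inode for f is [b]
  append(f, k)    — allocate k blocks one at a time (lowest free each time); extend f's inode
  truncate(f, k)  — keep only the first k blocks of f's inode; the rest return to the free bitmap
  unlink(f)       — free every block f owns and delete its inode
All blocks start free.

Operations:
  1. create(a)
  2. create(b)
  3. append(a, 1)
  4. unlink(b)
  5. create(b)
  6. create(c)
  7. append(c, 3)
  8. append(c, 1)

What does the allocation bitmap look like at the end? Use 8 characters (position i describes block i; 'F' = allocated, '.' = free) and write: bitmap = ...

bitmap = FFFFFFFF

after create(a) → a:[0]  free=[F.......]
after create(b) → a:[0], b:[1]  free=[FF......]
after append(a, 1) → a:[0, 2], b:[1]  free=[FFF.....]
after unlink(b) → a:[0, 2]  free=[F.F.....]
after create(b) → a:[0, 2], b:[1]  free=[FFF.....]
after create(c) → a:[0, 2], b:[1], c:[3]  free=[FFFF....]
after append(c, 3) → a:[0, 2], b:[1], c:[3, 4, 5, 6]  free=[FFFFFFF.]
after append(c, 1) → a:[0, 2], b:[1], c:[3, 4, 5, 6, 7]  free=[FFFFFFFF]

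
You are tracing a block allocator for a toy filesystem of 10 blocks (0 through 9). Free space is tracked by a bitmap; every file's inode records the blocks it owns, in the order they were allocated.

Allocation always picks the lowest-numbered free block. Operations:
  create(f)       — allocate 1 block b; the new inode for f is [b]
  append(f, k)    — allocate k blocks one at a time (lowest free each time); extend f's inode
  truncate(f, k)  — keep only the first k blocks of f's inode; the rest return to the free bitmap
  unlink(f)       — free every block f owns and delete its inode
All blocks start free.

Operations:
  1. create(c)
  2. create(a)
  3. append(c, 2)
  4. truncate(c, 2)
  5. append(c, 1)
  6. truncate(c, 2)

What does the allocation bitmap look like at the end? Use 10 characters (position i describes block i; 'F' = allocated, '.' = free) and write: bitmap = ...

  1. create(c)  ⇒  F.........  {c→[0]}
  2. create(a)  ⇒  FF........  {a→[1]; c→[0]}
  3. append(c, 2)  ⇒  FFFF......  {a→[1]; c→[0, 2, 3]}
  4. truncate(c, 2)  ⇒  FFF.......  {a→[1]; c→[0, 2]}
  5. append(c, 1)  ⇒  FFFF......  {a→[1]; c→[0, 2, 3]}
  6. truncate(c, 2)  ⇒  FFF.......  {a→[1]; c→[0, 2]}

bitmap = FFF.......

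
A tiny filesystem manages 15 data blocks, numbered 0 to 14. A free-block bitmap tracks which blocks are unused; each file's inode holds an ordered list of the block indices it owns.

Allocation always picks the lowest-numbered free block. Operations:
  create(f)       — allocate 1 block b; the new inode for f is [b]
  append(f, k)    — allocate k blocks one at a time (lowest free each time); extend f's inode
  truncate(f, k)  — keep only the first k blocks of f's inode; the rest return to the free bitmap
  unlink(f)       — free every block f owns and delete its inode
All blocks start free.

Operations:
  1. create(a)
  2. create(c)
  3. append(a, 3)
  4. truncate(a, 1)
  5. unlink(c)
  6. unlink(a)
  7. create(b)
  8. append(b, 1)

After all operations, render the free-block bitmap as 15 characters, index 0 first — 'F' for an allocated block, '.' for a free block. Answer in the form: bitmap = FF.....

  1. create(a)  ⇒  F..............  {a→[0]}
  2. create(c)  ⇒  FF.............  {a→[0]; c→[1]}
  3. append(a, 3)  ⇒  FFFFF..........  {a→[0, 2, 3, 4]; c→[1]}
  4. truncate(a, 1)  ⇒  FF.............  {a→[0]; c→[1]}
  5. unlink(c)  ⇒  F..............  {a→[0]}
  6. unlink(a)  ⇒  ...............  {}
  7. create(b)  ⇒  F..............  {b→[0]}
  8. append(b, 1)  ⇒  FF.............  {b→[0, 1]}

bitmap = FF.............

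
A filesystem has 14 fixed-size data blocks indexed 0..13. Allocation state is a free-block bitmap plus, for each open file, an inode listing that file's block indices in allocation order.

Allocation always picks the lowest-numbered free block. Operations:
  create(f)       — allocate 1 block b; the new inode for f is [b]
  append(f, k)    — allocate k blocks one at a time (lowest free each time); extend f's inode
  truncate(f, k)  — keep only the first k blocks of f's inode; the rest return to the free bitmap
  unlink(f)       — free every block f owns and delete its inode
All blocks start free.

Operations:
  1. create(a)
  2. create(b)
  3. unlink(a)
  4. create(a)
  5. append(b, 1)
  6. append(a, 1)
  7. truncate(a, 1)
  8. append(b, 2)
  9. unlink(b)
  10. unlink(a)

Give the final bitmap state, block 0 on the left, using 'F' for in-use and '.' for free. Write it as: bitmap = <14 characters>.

bitmap = ..............

after create(a) → a:[0]  free=[F.............]
after create(b) → a:[0], b:[1]  free=[FF............]
after unlink(a) → b:[1]  free=[.F............]
after create(a) → a:[0], b:[1]  free=[FF............]
after append(b, 1) → a:[0], b:[1, 2]  free=[FFF...........]
after append(a, 1) → a:[0, 3], b:[1, 2]  free=[FFFF..........]
after truncate(a, 1) → a:[0], b:[1, 2]  free=[FFF...........]
after append(b, 2) → a:[0], b:[1, 2, 3, 4]  free=[FFFFF.........]
after unlink(b) → a:[0]  free=[F.............]
after unlink(a) →   free=[..............]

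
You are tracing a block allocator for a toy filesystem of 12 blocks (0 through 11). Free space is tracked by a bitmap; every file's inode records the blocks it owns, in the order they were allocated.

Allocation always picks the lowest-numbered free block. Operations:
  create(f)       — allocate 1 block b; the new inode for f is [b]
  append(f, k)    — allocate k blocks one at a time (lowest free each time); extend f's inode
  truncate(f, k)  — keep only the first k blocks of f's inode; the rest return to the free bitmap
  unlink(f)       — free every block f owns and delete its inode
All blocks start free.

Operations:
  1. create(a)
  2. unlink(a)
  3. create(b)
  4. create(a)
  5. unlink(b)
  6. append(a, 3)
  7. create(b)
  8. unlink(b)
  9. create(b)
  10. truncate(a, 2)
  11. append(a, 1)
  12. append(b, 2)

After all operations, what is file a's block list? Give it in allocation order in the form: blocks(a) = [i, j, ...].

blocks(a) = [1, 0, 2]

  1. create(a)  ⇒  F...........  {a→[0]}
  2. unlink(a)  ⇒  ............  {}
  3. create(b)  ⇒  F...........  {b→[0]}
  4. create(a)  ⇒  FF..........  {a→[1]; b→[0]}
  5. unlink(b)  ⇒  .F..........  {a→[1]}
  6. append(a, 3)  ⇒  FFFF........  {a→[1, 0, 2, 3]}
  7. create(b)  ⇒  FFFFF.......  {a→[1, 0, 2, 3]; b→[4]}
  8. unlink(b)  ⇒  FFFF........  {a→[1, 0, 2, 3]}
  9. create(b)  ⇒  FFFFF.......  {a→[1, 0, 2, 3]; b→[4]}
  10. truncate(a, 2)  ⇒  FF..F.......  {a→[1, 0]; b→[4]}
  11. append(a, 1)  ⇒  FFF.F.......  {a→[1, 0, 2]; b→[4]}
  12. append(b, 2)  ⇒  FFFFFF......  {a→[1, 0, 2]; b→[4, 3, 5]}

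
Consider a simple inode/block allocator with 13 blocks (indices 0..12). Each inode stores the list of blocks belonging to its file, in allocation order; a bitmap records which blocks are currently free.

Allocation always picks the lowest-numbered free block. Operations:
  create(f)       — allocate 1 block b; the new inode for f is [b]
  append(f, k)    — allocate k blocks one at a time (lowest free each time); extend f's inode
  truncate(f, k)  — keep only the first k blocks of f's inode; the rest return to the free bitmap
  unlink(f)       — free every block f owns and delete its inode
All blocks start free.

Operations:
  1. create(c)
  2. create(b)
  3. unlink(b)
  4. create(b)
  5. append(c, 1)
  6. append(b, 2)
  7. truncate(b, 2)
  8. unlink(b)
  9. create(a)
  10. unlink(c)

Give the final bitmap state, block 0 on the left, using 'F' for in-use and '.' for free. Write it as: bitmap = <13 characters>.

  1. create(c)  ⇒  F............  {c→[0]}
  2. create(b)  ⇒  FF...........  {b→[1]; c→[0]}
  3. unlink(b)  ⇒  F............  {c→[0]}
  4. create(b)  ⇒  FF...........  {b→[1]; c→[0]}
  5. append(c, 1)  ⇒  FFF..........  {b→[1]; c→[0, 2]}
  6. append(b, 2)  ⇒  FFFFF........  {b→[1, 3, 4]; c→[0, 2]}
  7. truncate(b, 2)  ⇒  FFFF.........  {b→[1, 3]; c→[0, 2]}
  8. unlink(b)  ⇒  F.F..........  {c→[0, 2]}
  9. create(a)  ⇒  FFF..........  {a→[1]; c→[0, 2]}
  10. unlink(c)  ⇒  .F...........  {a→[1]}

bitmap = .F...........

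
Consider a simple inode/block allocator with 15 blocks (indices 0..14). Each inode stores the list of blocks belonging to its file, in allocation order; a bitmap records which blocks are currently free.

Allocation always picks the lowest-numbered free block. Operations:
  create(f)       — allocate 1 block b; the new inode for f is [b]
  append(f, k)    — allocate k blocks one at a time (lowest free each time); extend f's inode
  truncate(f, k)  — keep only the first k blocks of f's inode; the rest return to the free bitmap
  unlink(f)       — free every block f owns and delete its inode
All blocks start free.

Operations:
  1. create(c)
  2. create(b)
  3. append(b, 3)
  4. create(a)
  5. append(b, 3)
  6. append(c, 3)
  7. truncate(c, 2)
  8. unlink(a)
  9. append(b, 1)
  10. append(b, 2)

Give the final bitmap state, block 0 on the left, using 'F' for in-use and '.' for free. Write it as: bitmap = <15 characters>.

[1] create(c) — c=0 (map F..............)
[2] create(b) — b=1 c=0 (map FF.............)
[3] append(b, 3) — b=1,2,3,4 c=0 (map FFFFF..........)
[4] create(a) — a=5 b=1,2,3,4 c=0 (map FFFFFF.........)
[5] append(b, 3) — a=5 b=1,2,3,4,6,7,8 c=0 (map FFFFFFFFF......)
[6] append(c, 3) — a=5 b=1,2,3,4,6,7,8 c=0,9,10,11 (map FFFFFFFFFFFF...)
[7] truncate(c, 2) — a=5 b=1,2,3,4,6,7,8 c=0,9 (map FFFFFFFFFF.....)
[8] unlink(a) — b=1,2,3,4,6,7,8 c=0,9 (map FFFFF.FFFF.....)
[9] append(b, 1) — b=1,2,3,4,6,7,8,5 c=0,9 (map FFFFFFFFFF.....)
[10] append(b, 2) — b=1,2,3,4,6,7,8,5,10,11 c=0,9 (map FFFFFFFFFFFF...)

bitmap = FFFFFFFFFFFF...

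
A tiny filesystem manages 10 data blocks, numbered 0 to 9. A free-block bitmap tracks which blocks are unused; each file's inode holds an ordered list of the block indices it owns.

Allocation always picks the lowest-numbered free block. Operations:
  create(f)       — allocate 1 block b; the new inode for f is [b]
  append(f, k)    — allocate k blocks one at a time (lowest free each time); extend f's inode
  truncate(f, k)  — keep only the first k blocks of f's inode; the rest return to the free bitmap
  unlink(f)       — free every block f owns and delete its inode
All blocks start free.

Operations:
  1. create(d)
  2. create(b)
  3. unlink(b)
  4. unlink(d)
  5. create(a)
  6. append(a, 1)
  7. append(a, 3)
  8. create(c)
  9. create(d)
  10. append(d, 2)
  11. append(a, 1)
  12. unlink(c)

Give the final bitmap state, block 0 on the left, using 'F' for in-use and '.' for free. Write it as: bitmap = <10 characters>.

bitmap = FFFFF.FFFF

[1] create(d) — d=0 (map F.........)
[2] create(b) — b=1 d=0 (map FF........)
[3] unlink(b) — d=0 (map F.........)
[4] unlink(d) —  (map ..........)
[5] create(a) — a=0 (map F.........)
[6] append(a, 1) — a=0,1 (map FF........)
[7] append(a, 3) — a=0,1,2,3,4 (map FFFFF.....)
[8] create(c) — a=0,1,2,3,4 c=5 (map FFFFFF....)
[9] create(d) — a=0,1,2,3,4 c=5 d=6 (map FFFFFFF...)
[10] append(d, 2) — a=0,1,2,3,4 c=5 d=6,7,8 (map FFFFFFFFF.)
[11] append(a, 1) — a=0,1,2,3,4,9 c=5 d=6,7,8 (map FFFFFFFFFF)
[12] unlink(c) — a=0,1,2,3,4,9 d=6,7,8 (map FFFFF.FFFF)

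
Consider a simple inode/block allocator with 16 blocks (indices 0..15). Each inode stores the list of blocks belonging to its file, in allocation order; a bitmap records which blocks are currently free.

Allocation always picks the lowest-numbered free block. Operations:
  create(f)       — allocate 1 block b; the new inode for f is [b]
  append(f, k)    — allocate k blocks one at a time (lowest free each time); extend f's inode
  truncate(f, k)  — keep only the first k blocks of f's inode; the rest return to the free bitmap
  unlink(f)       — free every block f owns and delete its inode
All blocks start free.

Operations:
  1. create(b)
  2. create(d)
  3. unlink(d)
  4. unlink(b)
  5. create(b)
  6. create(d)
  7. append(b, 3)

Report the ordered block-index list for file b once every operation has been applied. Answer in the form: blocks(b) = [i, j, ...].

blocks(b) = [0, 2, 3, 4]

  1. create(b)  ⇒  F...............  {b→[0]}
  2. create(d)  ⇒  FF..............  {b→[0]; d→[1]}
  3. unlink(d)  ⇒  F...............  {b→[0]}
  4. unlink(b)  ⇒  ................  {}
  5. create(b)  ⇒  F...............  {b→[0]}
  6. create(d)  ⇒  FF..............  {b→[0]; d→[1]}
  7. append(b, 3)  ⇒  FFFFF...........  {b→[0, 2, 3, 4]; d→[1]}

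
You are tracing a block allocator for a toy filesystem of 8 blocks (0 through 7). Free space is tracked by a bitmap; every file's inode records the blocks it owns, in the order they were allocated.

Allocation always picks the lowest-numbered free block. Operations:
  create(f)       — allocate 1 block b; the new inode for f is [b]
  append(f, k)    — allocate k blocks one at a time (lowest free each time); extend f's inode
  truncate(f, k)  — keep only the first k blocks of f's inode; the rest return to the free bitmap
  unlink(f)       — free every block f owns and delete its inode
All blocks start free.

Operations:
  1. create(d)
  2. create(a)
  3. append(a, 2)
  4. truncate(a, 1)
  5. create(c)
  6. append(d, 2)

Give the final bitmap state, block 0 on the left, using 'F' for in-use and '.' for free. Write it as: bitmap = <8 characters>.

bitmap = FFFFF...

[1] create(d) — d=0 (map F.......)
[2] create(a) — a=1 d=0 (map FF......)
[3] append(a, 2) — a=1,2,3 d=0 (map FFFF....)
[4] truncate(a, 1) — a=1 d=0 (map FF......)
[5] create(c) — a=1 c=2 d=0 (map FFF.....)
[6] append(d, 2) — a=1 c=2 d=0,3,4 (map FFFFF...)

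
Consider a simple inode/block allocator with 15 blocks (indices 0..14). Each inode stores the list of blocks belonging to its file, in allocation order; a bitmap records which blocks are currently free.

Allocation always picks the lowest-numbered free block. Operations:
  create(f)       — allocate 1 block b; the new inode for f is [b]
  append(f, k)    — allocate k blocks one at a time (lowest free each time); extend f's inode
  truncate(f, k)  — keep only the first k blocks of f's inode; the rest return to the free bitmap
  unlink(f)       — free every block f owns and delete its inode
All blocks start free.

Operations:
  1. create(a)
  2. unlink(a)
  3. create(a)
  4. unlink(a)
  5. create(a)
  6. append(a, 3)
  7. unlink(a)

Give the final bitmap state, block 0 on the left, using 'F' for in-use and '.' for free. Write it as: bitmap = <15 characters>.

after create(a) → a:[0]  free=[F..............]
after unlink(a) →   free=[...............]
after create(a) → a:[0]  free=[F..............]
after unlink(a) →   free=[...............]
after create(a) → a:[0]  free=[F..............]
after append(a, 3) → a:[0, 1, 2, 3]  free=[FFFF...........]
after unlink(a) →   free=[...............]

bitmap = ...............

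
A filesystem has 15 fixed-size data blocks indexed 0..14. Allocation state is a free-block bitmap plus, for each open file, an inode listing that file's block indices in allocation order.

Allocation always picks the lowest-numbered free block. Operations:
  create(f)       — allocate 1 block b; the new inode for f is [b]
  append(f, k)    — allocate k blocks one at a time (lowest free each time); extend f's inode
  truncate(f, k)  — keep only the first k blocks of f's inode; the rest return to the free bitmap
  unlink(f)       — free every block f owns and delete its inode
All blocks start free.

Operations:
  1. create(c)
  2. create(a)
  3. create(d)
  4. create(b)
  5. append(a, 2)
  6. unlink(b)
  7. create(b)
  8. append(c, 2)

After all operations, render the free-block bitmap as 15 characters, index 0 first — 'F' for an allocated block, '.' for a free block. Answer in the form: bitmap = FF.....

bitmap = FFFFFFFF.......

create(c): bitmap=F.............. | c=[0]
create(a): bitmap=FF............. | a=[1] c=[0]
create(d): bitmap=FFF............ | a=[1] c=[0] d=[2]
create(b): bitmap=FFFF........... | a=[1] b=[3] c=[0] d=[2]
append(a, 2): bitmap=FFFFFF......... | a=[1, 4, 5] b=[3] c=[0] d=[2]
unlink(b): bitmap=FFF.FF......... | a=[1, 4, 5] c=[0] d=[2]
create(b): bitmap=FFFFFF......... | a=[1, 4, 5] b=[3] c=[0] d=[2]
append(c, 2): bitmap=FFFFFFFF....... | a=[1, 4, 5] b=[3] c=[0, 6, 7] d=[2]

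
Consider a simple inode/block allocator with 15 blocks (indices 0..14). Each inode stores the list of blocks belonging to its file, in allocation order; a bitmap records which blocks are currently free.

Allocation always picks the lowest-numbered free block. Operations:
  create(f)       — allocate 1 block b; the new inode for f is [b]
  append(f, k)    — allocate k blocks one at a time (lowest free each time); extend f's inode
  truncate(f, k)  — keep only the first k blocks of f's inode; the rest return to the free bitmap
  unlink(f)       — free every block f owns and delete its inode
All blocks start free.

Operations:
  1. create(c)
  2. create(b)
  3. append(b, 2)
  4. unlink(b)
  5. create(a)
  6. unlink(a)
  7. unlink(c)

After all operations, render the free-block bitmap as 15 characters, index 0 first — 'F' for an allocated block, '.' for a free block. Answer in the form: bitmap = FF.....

bitmap = ...............

create(c): bitmap=F.............. | c=[0]
create(b): bitmap=FF............. | b=[1] c=[0]
append(b, 2): bitmap=FFFF........... | b=[1, 2, 3] c=[0]
unlink(b): bitmap=F.............. | c=[0]
create(a): bitmap=FF............. | a=[1] c=[0]
unlink(a): bitmap=F.............. | c=[0]
unlink(c): bitmap=............... | 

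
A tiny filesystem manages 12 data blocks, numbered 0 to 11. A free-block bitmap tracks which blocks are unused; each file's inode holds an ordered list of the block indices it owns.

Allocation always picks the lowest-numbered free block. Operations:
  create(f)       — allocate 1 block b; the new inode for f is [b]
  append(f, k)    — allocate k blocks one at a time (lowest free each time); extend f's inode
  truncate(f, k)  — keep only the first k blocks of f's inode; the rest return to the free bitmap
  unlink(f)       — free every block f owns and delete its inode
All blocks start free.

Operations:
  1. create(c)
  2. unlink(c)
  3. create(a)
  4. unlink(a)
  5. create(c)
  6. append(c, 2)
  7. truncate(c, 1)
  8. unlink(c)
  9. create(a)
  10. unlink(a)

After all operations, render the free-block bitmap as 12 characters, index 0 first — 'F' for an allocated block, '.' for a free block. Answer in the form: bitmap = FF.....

bitmap = ............

create(c): bitmap=F........... | c=[0]
unlink(c): bitmap=............ | 
create(a): bitmap=F........... | a=[0]
unlink(a): bitmap=............ | 
create(c): bitmap=F........... | c=[0]
append(c, 2): bitmap=FFF......... | c=[0, 1, 2]
truncate(c, 1): bitmap=F........... | c=[0]
unlink(c): bitmap=............ | 
create(a): bitmap=F........... | a=[0]
unlink(a): bitmap=............ | 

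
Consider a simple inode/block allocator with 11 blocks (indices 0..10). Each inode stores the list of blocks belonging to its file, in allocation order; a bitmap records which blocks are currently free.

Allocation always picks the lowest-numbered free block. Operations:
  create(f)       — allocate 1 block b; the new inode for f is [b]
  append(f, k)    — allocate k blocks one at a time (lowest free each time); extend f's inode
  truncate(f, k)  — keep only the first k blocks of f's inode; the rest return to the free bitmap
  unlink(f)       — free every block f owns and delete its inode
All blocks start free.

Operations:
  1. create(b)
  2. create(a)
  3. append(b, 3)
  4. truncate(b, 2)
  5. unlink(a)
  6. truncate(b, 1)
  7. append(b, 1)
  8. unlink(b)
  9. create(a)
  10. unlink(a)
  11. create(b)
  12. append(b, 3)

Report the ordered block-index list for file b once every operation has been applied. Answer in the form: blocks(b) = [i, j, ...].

create(b): bitmap=F.......... | b=[0]
create(a): bitmap=FF......... | a=[1] b=[0]
append(b, 3): bitmap=FFFFF...... | a=[1] b=[0, 2, 3, 4]
truncate(b, 2): bitmap=FFF........ | a=[1] b=[0, 2]
unlink(a): bitmap=F.F........ | b=[0, 2]
truncate(b, 1): bitmap=F.......... | b=[0]
append(b, 1): bitmap=FF......... | b=[0, 1]
unlink(b): bitmap=........... | 
create(a): bitmap=F.......... | a=[0]
unlink(a): bitmap=........... | 
create(b): bitmap=F.......... | b=[0]
append(b, 3): bitmap=FFFF....... | b=[0, 1, 2, 3]

blocks(b) = [0, 1, 2, 3]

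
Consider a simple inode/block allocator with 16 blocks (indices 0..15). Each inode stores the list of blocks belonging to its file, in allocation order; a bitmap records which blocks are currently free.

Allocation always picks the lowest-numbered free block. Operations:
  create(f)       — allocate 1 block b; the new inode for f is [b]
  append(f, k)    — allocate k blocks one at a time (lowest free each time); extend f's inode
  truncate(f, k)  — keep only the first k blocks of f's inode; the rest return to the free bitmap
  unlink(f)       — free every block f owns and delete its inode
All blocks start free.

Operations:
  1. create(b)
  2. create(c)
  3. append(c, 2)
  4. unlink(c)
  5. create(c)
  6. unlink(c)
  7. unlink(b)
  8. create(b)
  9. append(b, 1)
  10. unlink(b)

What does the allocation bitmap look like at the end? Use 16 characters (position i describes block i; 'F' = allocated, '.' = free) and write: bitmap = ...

bitmap = ................

after create(b) → b:[0]  free=[F...............]
after create(c) → b:[0], c:[1]  free=[FF..............]
after append(c, 2) → b:[0], c:[1, 2, 3]  free=[FFFF............]
after unlink(c) → b:[0]  free=[F...............]
after create(c) → b:[0], c:[1]  free=[FF..............]
after unlink(c) → b:[0]  free=[F...............]
after unlink(b) →   free=[................]
after create(b) → b:[0]  free=[F...............]
after append(b, 1) → b:[0, 1]  free=[FF..............]
after unlink(b) →   free=[................]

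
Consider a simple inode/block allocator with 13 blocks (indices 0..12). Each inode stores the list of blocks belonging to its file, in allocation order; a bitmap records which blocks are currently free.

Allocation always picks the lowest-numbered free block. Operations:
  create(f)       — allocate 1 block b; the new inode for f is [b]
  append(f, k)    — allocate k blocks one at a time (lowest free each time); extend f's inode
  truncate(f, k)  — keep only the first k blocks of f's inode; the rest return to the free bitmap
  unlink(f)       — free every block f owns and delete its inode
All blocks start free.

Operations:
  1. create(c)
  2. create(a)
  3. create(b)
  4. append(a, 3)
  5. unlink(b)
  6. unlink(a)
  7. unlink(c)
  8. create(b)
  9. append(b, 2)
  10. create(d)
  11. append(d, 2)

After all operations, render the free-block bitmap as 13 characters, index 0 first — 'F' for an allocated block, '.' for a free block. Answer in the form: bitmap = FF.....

bitmap = FFFFFF.......

after create(c) → c:[0]  free=[F............]
after create(a) → a:[1], c:[0]  free=[FF...........]
after create(b) → a:[1], b:[2], c:[0]  free=[FFF..........]
after append(a, 3) → a:[1, 3, 4, 5], b:[2], c:[0]  free=[FFFFFF.......]
after unlink(b) → a:[1, 3, 4, 5], c:[0]  free=[FF.FFF.......]
after unlink(a) → c:[0]  free=[F............]
after unlink(c) →   free=[.............]
after create(b) → b:[0]  free=[F............]
after append(b, 2) → b:[0, 1, 2]  free=[FFF..........]
after create(d) → b:[0, 1, 2], d:[3]  free=[FFFF.........]
after append(d, 2) → b:[0, 1, 2], d:[3, 4, 5]  free=[FFFFFF.......]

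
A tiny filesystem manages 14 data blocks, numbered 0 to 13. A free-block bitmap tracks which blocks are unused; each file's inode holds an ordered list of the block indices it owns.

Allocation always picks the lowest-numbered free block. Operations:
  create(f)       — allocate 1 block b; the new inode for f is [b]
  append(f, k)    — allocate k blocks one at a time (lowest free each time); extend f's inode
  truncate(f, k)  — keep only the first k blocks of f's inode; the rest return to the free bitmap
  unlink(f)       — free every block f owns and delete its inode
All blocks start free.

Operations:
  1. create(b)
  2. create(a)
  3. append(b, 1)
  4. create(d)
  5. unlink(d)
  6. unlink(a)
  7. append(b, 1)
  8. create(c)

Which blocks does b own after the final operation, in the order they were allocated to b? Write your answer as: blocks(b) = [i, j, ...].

[1] create(b) — b=0 (map F.............)
[2] create(a) — a=1 b=0 (map FF............)
[3] append(b, 1) — a=1 b=0,2 (map FFF...........)
[4] create(d) — a=1 b=0,2 d=3 (map FFFF..........)
[5] unlink(d) — a=1 b=0,2 (map FFF...........)
[6] unlink(a) — b=0,2 (map F.F...........)
[7] append(b, 1) — b=0,2,1 (map FFF...........)
[8] create(c) — b=0,2,1 c=3 (map FFFF..........)

blocks(b) = [0, 2, 1]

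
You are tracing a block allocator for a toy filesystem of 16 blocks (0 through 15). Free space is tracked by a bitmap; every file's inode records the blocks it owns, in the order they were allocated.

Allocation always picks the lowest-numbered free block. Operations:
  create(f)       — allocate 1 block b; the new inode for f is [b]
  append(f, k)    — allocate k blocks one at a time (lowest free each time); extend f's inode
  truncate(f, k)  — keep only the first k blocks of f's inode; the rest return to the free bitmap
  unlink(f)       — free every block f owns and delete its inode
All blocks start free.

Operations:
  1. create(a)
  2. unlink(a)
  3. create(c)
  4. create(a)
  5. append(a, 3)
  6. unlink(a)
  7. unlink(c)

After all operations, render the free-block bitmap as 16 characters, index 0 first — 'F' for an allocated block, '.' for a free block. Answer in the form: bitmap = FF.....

bitmap = ................

  1. create(a)  ⇒  F...............  {a→[0]}
  2. unlink(a)  ⇒  ................  {}
  3. create(c)  ⇒  F...............  {c→[0]}
  4. create(a)  ⇒  FF..............  {a→[1]; c→[0]}
  5. append(a, 3)  ⇒  FFFFF...........  {a→[1, 2, 3, 4]; c→[0]}
  6. unlink(a)  ⇒  F...............  {c→[0]}
  7. unlink(c)  ⇒  ................  {}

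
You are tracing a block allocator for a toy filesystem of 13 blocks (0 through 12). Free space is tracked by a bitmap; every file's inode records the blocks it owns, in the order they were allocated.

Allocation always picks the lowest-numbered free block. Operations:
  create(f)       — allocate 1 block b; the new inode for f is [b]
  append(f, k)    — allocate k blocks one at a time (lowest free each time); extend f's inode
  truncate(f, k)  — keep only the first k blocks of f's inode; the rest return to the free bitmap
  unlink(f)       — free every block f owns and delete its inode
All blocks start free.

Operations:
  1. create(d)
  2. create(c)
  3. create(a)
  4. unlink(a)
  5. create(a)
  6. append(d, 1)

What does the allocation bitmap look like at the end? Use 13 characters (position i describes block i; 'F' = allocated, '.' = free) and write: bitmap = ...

bitmap = FFFF.........

  1. create(d)  ⇒  F............  {d→[0]}
  2. create(c)  ⇒  FF...........  {c→[1]; d→[0]}
  3. create(a)  ⇒  FFF..........  {a→[2]; c→[1]; d→[0]}
  4. unlink(a)  ⇒  FF...........  {c→[1]; d→[0]}
  5. create(a)  ⇒  FFF..........  {a→[2]; c→[1]; d→[0]}
  6. append(d, 1)  ⇒  FFFF.........  {a→[2]; c→[1]; d→[0, 3]}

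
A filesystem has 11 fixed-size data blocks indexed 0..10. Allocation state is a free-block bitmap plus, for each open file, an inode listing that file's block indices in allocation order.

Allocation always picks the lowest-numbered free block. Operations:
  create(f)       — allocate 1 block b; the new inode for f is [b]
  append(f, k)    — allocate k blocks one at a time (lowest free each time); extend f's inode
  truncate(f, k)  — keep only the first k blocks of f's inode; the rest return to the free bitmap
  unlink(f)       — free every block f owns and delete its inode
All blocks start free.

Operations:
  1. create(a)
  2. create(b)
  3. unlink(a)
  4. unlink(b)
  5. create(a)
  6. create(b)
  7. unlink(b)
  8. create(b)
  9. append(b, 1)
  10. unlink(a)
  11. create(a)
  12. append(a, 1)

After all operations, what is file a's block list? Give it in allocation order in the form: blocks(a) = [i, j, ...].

blocks(a) = [0, 3]

after create(a) → a:[0]  free=[F..........]
after create(b) → a:[0], b:[1]  free=[FF.........]
after unlink(a) → b:[1]  free=[.F.........]
after unlink(b) →   free=[...........]
after create(a) → a:[0]  free=[F..........]
after create(b) → a:[0], b:[1]  free=[FF.........]
after unlink(b) → a:[0]  free=[F..........]
after create(b) → a:[0], b:[1]  free=[FF.........]
after append(b, 1) → a:[0], b:[1, 2]  free=[FFF........]
after unlink(a) → b:[1, 2]  free=[.FF........]
after create(a) → a:[0], b:[1, 2]  free=[FFF........]
after append(a, 1) → a:[0, 3], b:[1, 2]  free=[FFFF.......]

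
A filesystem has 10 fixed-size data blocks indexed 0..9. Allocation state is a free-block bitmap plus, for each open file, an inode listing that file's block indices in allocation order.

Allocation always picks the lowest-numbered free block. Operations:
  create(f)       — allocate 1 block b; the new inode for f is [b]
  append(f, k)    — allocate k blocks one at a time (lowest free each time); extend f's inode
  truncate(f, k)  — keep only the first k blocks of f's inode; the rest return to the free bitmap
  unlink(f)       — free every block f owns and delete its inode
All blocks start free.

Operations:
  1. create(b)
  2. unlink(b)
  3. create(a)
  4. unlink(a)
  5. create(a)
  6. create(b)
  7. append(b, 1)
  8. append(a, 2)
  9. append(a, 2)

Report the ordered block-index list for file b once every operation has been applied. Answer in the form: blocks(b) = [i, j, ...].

blocks(b) = [1, 2]

  1. create(b)  ⇒  F.........  {b→[0]}
  2. unlink(b)  ⇒  ..........  {}
  3. create(a)  ⇒  F.........  {a→[0]}
  4. unlink(a)  ⇒  ..........  {}
  5. create(a)  ⇒  F.........  {a→[0]}
  6. create(b)  ⇒  FF........  {a→[0]; b→[1]}
  7. append(b, 1)  ⇒  FFF.......  {a→[0]; b→[1, 2]}
  8. append(a, 2)  ⇒  FFFFF.....  {a→[0, 3, 4]; b→[1, 2]}
  9. append(a, 2)  ⇒  FFFFFFF...  {a→[0, 3, 4, 5, 6]; b→[1, 2]}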